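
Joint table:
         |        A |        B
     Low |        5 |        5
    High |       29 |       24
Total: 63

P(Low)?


P(Low) = (5+5)/63 = 10/63

P(Low) = 10/63 ≈ 15.87%


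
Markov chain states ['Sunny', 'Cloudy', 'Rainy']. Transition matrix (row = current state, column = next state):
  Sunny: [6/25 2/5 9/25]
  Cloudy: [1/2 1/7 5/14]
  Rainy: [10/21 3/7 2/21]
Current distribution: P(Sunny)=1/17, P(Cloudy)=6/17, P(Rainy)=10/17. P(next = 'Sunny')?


P(next=Sunny) = Σᵢ P(now=i)×P(i→Sunny)
= 1/17×6/25 + 6/17×1/2 + 10/17×10/21
= 6/425 + 3/17 + 100/357 = 4201/8925

P = 4201/8925 ≈ 0.4707


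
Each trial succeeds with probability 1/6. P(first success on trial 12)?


Geometric: P(X=12) = (1-p)^(k-1)×p = (5/6)^11×1/6 = 48828125/2176782336

P(X=12) = 48828125/2176782336 ≈ 2.24%


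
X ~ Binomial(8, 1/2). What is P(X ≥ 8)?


P(X ≥ 8) = Σ P(X=i) for i=8..8
P(X=8) = 1/256
Sum = 1/256

P(X ≥ 8) = 1/256 ≈ 0.39%


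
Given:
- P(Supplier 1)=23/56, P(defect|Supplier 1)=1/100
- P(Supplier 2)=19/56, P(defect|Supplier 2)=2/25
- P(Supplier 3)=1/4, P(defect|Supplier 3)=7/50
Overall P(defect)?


P(B) = Σ P(B|Aᵢ)×P(Aᵢ)
  1/100×23/56 = 23/5600
  2/25×19/56 = 19/700
  7/50×1/4 = 7/200
Sum = 53/800

P(defect) = 53/800 ≈ 6.62%


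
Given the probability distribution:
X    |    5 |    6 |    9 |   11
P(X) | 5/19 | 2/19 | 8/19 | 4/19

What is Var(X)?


E[X] = 153/19
E[X²] = 1329/19
Var(X) = E[X²] - (E[X])² = 1329/19 - 23409/361 = 1842/361

Var(X) = 1842/361 ≈ 5.1025


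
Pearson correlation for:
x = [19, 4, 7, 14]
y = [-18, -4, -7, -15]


n=4, Σx=44, Σy=-44, Σxy=-617, Σx²=622, Σy²=614
r = (4×(-617) - 44×(-44))/√((4×622 - 44²)(4×614 - (-44)²))
= -532/√(552×520) = -532/√287040 ≈ -532/535.7611 ≈ -0.9930

r ≈ -0.9930


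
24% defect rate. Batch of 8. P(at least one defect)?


P(all good) = (19/25)^8 = 16983563041/152587890625
P(≥1 defect) = 135604327584/152587890625

P = 135604327584/152587890625 ≈ 88.87%


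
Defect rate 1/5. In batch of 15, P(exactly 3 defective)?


Binomial: P(X=3) = C(15,3)×p^3×(1-p)^12
= 455 × 1/125 × 16777216/244140625 = 1526726656/6103515625

P(X=3) = 1526726656/6103515625 ≈ 25.01%


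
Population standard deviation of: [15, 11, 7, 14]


Mean = 47/4
  (15-47/4)²=169/16
  (11-47/4)²=9/16
  (7-47/4)²=361/16
  (14-47/4)²=81/16
Σ(x-μ)² = 155/4
σ² = (155/4)/4 = 155/16

σ = √(155/16) ≈ 3.1125


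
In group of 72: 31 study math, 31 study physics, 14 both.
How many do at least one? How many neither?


|A∪B| = 31+31-14 = 48
Neither = 72-48 = 24

At least one: 48; Neither: 24


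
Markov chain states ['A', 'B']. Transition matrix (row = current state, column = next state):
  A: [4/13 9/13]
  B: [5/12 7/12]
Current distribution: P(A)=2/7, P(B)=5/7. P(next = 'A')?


P(next=A) = Σᵢ P(now=i)×P(i→A)
= 2/7×4/13 + 5/7×5/12
= 8/91 + 25/84 = 421/1092

P = 421/1092 ≈ 0.3855


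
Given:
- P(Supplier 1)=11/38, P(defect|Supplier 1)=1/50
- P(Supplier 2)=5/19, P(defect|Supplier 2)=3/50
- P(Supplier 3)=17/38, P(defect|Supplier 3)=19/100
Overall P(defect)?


P(B) = Σ P(B|Aᵢ)×P(Aᵢ)
  1/50×11/38 = 11/1900
  3/50×5/19 = 3/190
  19/100×17/38 = 17/200
Sum = 81/760

P(defect) = 81/760 ≈ 10.66%


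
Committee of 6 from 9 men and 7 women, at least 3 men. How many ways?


Count by #men:
  3M,3W: C(9,3)×C(7,3)=2940
  4M,2W: C(9,4)×C(7,2)=2646
  5M,1W: C(9,5)×C(7,1)=882
  6M,0W: C(9,6)×C(7,0)=84
Total = 6552

6552


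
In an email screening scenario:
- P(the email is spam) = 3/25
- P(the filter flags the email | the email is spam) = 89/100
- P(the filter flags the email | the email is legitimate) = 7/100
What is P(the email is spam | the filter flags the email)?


Using Bayes' theorem:
P(A|B) = P(B|A)·P(A) / P(B)

P(the filter flags the email) = 89/100 × 3/25 + 7/100 × 22/25
= 267/2500 + 77/1250 = 421/2500

P(the email is spam|the filter flags the email) = (267/2500) / (421/2500) = 267/421

P(the email is spam|the filter flags the email) = 267/421 ≈ 63.42%


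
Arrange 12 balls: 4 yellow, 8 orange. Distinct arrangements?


12!/(4!×8!) = 495

495


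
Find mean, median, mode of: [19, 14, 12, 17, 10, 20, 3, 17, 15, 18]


Sorted: [3, 10, 12, 14, 15, 17, 17, 18, 19, 20]
Mean = 145/10 = 29/2
Median = 16
Freq: {19: 1, 14: 1, 12: 1, 17: 2, 10: 1, 20: 1, 3: 1, 15: 1, 18: 1}
Mode: [17]

Mean=29/2, Median=16, Mode=17


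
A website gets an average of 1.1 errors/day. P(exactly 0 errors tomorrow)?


Poisson(λ=1.1): P(X=0) = e^(-λ)×λ^k/k!
= e^(-1.1) × 1.1^0 / 0!
≈ 0.3328710837 × 1 / 1 ≈ 0.332871

P(X=0) ≈ 0.332871 ≈ 33.29%


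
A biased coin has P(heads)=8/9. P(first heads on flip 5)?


Geometric: P(X=5) = (1-p)^(k-1)×p = (1/9)^4×8/9 = 8/59049

P(X=5) = 8/59049 ≈ 0.01%


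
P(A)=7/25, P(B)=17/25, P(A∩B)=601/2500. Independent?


P(A)×P(B) = 119/625
P(A∩B) = 601/2500
Not equal → NOT independent

No, not independent


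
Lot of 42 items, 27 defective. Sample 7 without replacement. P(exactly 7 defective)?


Hypergeometric: C(27,7)×C(15,0)/C(42,7)
= 888030×1/26978328 = 3795/115292

P(X=7) = 3795/115292 ≈ 3.29%


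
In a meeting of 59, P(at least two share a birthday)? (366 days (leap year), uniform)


P(all different) = Π(366-i)/366 for i=0..58
= 0.007112
P(match) = 1 - 0.007112 = 0.992888

P ≈ 0.9929 ≈ 99.29%


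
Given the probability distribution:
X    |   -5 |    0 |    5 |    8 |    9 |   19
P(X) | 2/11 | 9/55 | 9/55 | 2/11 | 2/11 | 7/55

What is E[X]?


E[X] = Σ x·P(X=x)
= (-5)×(2/11) + (0)×(9/55) + (5)×(9/55) + (8)×(2/11) + (9)×(2/11) + (19)×(7/55)
= 298/55

E[X] = 298/55


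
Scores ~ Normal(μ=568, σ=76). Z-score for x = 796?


z = (x - μ)/σ = (796 - 568)/76 = 3.0

z = 3.0


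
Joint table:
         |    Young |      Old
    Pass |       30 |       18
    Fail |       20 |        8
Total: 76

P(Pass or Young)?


P(Pass∨Young) = P(Pass) + P(Young) - P(Pass∧Young)
= (48 + 50 - 30)/76 = 68/76 = 17/19

P = 17/19 ≈ 89.47%


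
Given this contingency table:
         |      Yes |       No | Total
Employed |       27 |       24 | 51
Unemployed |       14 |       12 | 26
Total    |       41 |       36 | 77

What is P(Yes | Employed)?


P(Yes | Employed) = 27/(27+24) = 27/51 = 9/17

P(Yes|Employed) = 9/17 ≈ 52.94%


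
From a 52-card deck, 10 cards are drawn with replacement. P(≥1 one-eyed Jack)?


P(not a one-eyed Jack) = 50/52 = 25/26
P(none in 10 draws) = (25/26)^10 = 95367431640625/141167095653376
P(≥1 one-eyed Jack) = 1 - 95367431640625/141167095653376 = 45799664012751/141167095653376

P = 45799664012751/141167095653376 ≈ 32.44%


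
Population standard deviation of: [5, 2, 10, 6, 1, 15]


Mean = 39/6 = 13/2
  (5-13/2)²=9/4
  (2-13/2)²=81/4
  (10-13/2)²=49/4
  (6-13/2)²=1/4
  (1-13/2)²=121/4
  (15-13/2)²=289/4
Σ(x-μ)² = 275/2
σ² = (275/2)/6 = 275/12

σ = √(275/12) ≈ 4.7871


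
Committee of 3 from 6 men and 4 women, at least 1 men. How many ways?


Count by #men:
  1M,2W: C(6,1)×C(4,2)=36
  2M,1W: C(6,2)×C(4,1)=60
  3M,0W: C(6,3)×C(4,0)=20
Total = 116

116


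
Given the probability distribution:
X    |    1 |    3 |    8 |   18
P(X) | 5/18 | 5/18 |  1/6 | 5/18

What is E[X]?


E[X] = Σ x·P(X=x)
= (1)×(5/18) + (3)×(5/18) + (8)×(1/6) + (18)×(5/18)
= 67/9

E[X] = 67/9


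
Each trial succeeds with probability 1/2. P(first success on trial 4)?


Geometric: P(X=4) = (1-p)^(k-1)×p = (1/2)^3×1/2 = 1/16

P(X=4) = 1/16 ≈ 6.25%


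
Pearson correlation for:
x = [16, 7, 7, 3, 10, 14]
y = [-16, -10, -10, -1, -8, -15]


n=6, Σx=57, Σy=-60, Σxy=-689, Σx²=659, Σy²=746
r = (6×(-689) - 57×(-60))/√((6×659 - 57²)(6×746 - (-60)²))
= -714/√(705×876) = -714/√617580 ≈ -714/785.8626 ≈ -0.9086

r ≈ -0.9086


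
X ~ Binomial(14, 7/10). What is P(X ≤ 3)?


P(X ≤ 3) = Σ P(X=i) for i=0..3
P(X=0) = 4782969/100000000000000
P(X=1) = 78121827/50000000000000
P(X=2) = 2369695419/100000000000000
P(X=3) = 5529289311/25000000000000
Sum = 12323939643/50000000000000

P(X ≤ 3) = 12323939643/50000000000000 ≈ 0.02%


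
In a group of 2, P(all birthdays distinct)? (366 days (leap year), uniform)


P(all different) = Π(366-i)/366 for i=0..1
= (366/366)×(365/366)×...×(365/366)
= 0.997268

P ≈ 0.9973 ≈ 99.73%


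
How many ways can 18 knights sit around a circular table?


Circular arrangements of 18 distinct objects: fix one position to break rotational symmetry.
(n-1)! = 17! = 355687428096000

355687428096000


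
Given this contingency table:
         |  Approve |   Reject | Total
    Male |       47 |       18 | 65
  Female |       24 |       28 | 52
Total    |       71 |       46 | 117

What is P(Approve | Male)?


P(Approve | Male) = 47/(47+18) = 47/65

P(Approve|Male) = 47/65 ≈ 72.31%


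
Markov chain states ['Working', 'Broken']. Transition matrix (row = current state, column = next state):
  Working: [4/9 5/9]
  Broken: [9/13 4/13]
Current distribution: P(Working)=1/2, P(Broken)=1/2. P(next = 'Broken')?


P(next=Broken) = Σᵢ P(now=i)×P(i→Broken)
= 1/2×5/9 + 1/2×4/13
= 5/18 + 2/13 = 101/234

P = 101/234 ≈ 0.4316


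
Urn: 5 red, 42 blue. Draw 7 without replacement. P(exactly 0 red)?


Hypergeometric: C(5,0)×C(42,7)/C(47,7)
= 1×26978328/62891499 = 219336/511313

P(X=0) = 219336/511313 ≈ 42.90%


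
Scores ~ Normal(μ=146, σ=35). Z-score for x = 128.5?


z = (x - μ)/σ = (128.5 - 146)/35 = -0.5

z = -0.5


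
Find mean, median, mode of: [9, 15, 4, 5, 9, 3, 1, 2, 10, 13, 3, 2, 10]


Sorted: [1, 2, 2, 3, 3, 4, 5, 9, 9, 10, 10, 13, 15]
Mean = 86/13
Median = 5
Freq: {9: 2, 15: 1, 4: 1, 5: 1, 3: 2, 1: 1, 2: 2, 10: 2, 13: 1}
Mode: [2, 3, 9, 10]

Mean=86/13, Median=5, Mode=[2, 3, 9, 10]


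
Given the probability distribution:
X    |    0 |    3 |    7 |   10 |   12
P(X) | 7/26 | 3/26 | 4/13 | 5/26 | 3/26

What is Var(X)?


E[X] = 151/26
E[X²] = 1351/26
Var(X) = E[X²] - (E[X])² = 1351/26 - 22801/676 = 12325/676

Var(X) = 12325/676 ≈ 18.2322


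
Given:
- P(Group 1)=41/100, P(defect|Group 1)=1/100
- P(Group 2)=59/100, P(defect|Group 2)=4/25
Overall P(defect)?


P(B) = Σ P(B|Aᵢ)×P(Aᵢ)
  1/100×41/100 = 41/10000
  4/25×59/100 = 59/625
Sum = 197/2000

P(defect) = 197/2000 ≈ 9.85%


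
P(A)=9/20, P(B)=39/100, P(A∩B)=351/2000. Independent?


P(A)×P(B) = 351/2000
P(A∩B) = 351/2000
Equal ✓ → Independent

Yes, independent


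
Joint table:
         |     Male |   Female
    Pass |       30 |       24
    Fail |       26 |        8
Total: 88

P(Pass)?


P(Pass) = (30+24)/88 = 54/88 = 27/44

P(Pass) = 27/44 ≈ 61.36%


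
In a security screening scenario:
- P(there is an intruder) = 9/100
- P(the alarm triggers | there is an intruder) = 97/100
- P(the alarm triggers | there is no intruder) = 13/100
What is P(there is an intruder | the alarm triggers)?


Using Bayes' theorem:
P(A|B) = P(B|A)·P(A) / P(B)

P(the alarm triggers) = 97/100 × 9/100 + 13/100 × 91/100
= 873/10000 + 1183/10000 = 257/1250

P(there is an intruder|the alarm triggers) = (873/10000) / (257/1250) = 873/2056

P(there is an intruder|the alarm triggers) = 873/2056 ≈ 42.46%


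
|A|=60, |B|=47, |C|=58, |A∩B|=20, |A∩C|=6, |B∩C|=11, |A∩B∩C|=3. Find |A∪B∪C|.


|A∪B∪C| = 60+47+58-20-6-11+3 = 131

|A∪B∪C| = 131


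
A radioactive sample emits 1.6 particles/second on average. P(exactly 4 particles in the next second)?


Poisson(λ=1.6): P(X=4) = e^(-λ)×λ^k/k!
= e^(-1.6) × 1.6^4 / 4!
≈ 0.201896518 × 6.5536 / 24 ≈ 0.055131

P(X=4) ≈ 0.055131 ≈ 5.51%


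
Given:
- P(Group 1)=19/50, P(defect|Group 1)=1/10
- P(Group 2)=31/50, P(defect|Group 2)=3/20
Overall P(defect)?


P(B) = Σ P(B|Aᵢ)×P(Aᵢ)
  1/10×19/50 = 19/500
  3/20×31/50 = 93/1000
Sum = 131/1000

P(defect) = 131/1000 ≈ 13.10%


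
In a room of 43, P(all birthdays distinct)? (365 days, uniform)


P(all different) = Π(365-i)/365 for i=0..42
= (365/365)×(364/365)×...×(323/365)
= 0.076077

P ≈ 0.0761 ≈ 7.61%


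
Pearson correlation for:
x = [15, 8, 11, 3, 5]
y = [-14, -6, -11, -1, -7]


n=5, Σx=42, Σy=-39, Σxy=-417, Σx²=444, Σy²=403
r = (5×(-417) - 42×(-39))/√((5×444 - 42²)(5×403 - (-39)²))
= -447/√(456×494) = -447/√225264 ≈ -447/474.6198 ≈ -0.9418

r ≈ -0.9418


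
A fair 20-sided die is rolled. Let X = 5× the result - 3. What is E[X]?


E[die] = (1+20)/2 = 21/2
E[X] = 5×21/2 - 3 = 99/2

E[X] = 99/2


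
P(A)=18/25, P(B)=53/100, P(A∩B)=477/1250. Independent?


P(A)×P(B) = 477/1250
P(A∩B) = 477/1250
Equal ✓ → Independent

Yes, independent


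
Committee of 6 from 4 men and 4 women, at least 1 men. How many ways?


Count by #men:
  2M,4W: C(4,2)×C(4,4)=6
  3M,3W: C(4,3)×C(4,3)=16
  4M,2W: C(4,4)×C(4,2)=6
Total = 28

28


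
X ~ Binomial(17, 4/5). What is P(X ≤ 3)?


P(X ≤ 3) = Σ P(X=i) for i=0..3
P(X=0) = 1/762939453125
P(X=1) = 68/762939453125
P(X=2) = 2176/762939453125
P(X=3) = 8704/152587890625
Sum = 9153/152587890625

P(X ≤ 3) = 9153/152587890625 ≈ 0.00%


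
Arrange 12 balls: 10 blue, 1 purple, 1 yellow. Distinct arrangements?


12!/(10!×1!×1!) = 132

132


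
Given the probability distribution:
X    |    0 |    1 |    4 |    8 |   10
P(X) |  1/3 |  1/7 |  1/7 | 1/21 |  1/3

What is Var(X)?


E[X] = 31/7
E[X²] = 815/21
Var(X) = E[X²] - (E[X])² = 815/21 - 961/49 = 2822/147

Var(X) = 2822/147 ≈ 19.1973


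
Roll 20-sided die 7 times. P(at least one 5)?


P(no 5)^7 = (19/20)^7 = 893871739/1280000000
P(≥1) = 1 - 893871739/1280000000 = 386128261/1280000000

P = 386128261/1280000000 ≈ 30.17%


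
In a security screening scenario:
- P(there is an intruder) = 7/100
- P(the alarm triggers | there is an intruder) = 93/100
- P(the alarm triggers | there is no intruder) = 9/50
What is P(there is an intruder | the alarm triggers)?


Using Bayes' theorem:
P(A|B) = P(B|A)·P(A) / P(B)

P(the alarm triggers) = 93/100 × 7/100 + 9/50 × 93/100
= 651/10000 + 837/5000 = 93/400

P(there is an intruder|the alarm triggers) = (651/10000) / (93/400) = 7/25

P(there is an intruder|the alarm triggers) = 7/25 ≈ 28.00%


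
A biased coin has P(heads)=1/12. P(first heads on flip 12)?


Geometric: P(X=12) = (1-p)^(k-1)×p = (11/12)^11×1/12 = 285311670611/8916100448256

P(X=12) = 285311670611/8916100448256 ≈ 3.20%


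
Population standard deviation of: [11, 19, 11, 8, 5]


Mean = 54/5
  (11-54/5)²=1/25
  (19-54/5)²=1681/25
  (11-54/5)²=1/25
  (8-54/5)²=196/25
  (5-54/5)²=841/25
Σ(x-μ)² = 544/5
σ² = (544/5)/5 = 544/25

σ = √(544/25) ≈ 4.6648


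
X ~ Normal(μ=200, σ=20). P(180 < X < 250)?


z₁=(180-200)/20=-1.0, z₂=(250-200)/20=2.5
P = Φ(2.5) - Φ(-1.0) = 0.993790 - 0.158655 = 0.835135 ≈ 0.8351

P(180 < X < 250) ≈ 0.8351


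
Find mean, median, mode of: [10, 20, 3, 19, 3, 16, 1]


Sorted: [1, 3, 3, 10, 16, 19, 20]
Mean = 72/7
Median = 10
Freq: {10: 1, 20: 1, 3: 2, 19: 1, 16: 1, 1: 1}
Mode: [3]

Mean=72/7, Median=10, Mode=3


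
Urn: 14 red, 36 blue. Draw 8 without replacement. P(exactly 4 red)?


Hypergeometric: C(14,4)×C(36,4)/C(50,8)
= 1001×58905/536878650 = 51051/464830

P(X=4) = 51051/464830 ≈ 10.98%


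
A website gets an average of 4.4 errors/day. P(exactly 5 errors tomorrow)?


Poisson(λ=4.4): P(X=5) = e^(-λ)×λ^k/k!
= e^(-4.4) × 4.4^5 / 5!
≈ 0.0122773399 × 1649.16224 / 120 ≈ 0.168728

P(X=5) ≈ 0.168728 ≈ 16.87%


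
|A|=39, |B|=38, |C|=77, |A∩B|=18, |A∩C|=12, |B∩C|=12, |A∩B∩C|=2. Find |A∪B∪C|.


|A∪B∪C| = 39+38+77-18-12-12+2 = 114

|A∪B∪C| = 114


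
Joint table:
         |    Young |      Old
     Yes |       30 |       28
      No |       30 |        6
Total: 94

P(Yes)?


P(Yes) = (30+28)/94 = 58/94 = 29/47

P(Yes) = 29/47 ≈ 61.70%


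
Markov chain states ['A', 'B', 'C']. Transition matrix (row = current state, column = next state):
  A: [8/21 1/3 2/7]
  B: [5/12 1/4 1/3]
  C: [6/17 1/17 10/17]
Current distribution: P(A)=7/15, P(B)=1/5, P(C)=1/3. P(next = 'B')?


P(next=B) = Σᵢ P(now=i)×P(i→B)
= 7/15×1/3 + 1/5×1/4 + 1/3×1/17
= 7/45 + 1/20 + 1/51 = 689/3060

P = 689/3060 ≈ 0.2252


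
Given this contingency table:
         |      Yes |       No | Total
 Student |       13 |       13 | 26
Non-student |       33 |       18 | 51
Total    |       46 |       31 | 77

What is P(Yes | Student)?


P(Yes | Student) = 13/(13+13) = 13/26 = 1/2

P(Yes|Student) = 1/2 ≈ 50.00%


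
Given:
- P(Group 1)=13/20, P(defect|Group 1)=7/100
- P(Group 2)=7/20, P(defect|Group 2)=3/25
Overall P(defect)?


P(B) = Σ P(B|Aᵢ)×P(Aᵢ)
  7/100×13/20 = 91/2000
  3/25×7/20 = 21/500
Sum = 7/80

P(defect) = 7/80 ≈ 8.75%


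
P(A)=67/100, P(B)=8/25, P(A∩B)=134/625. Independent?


P(A)×P(B) = 134/625
P(A∩B) = 134/625
Equal ✓ → Independent

Yes, independent


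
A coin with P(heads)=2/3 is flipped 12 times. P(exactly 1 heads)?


Binomial: P(X=1) = C(12,1)×p^1×(1-p)^11
= 12 × 2/3 × 1/177147 = 8/177147

P(X=1) = 8/177147 ≈ 0.00%


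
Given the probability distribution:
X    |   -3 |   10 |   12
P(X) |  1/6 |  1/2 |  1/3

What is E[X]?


E[X] = Σ x·P(X=x)
= (-3)×(1/6) + (10)×(1/2) + (12)×(1/3)
= 17/2

E[X] = 17/2


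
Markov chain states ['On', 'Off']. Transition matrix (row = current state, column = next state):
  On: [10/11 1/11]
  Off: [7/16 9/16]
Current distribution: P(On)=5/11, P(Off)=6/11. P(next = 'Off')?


P(next=Off) = Σᵢ P(now=i)×P(i→Off)
= 5/11×1/11 + 6/11×9/16
= 5/121 + 27/88 = 337/968

P = 337/968 ≈ 0.3481


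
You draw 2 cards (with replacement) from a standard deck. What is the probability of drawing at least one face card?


P(not a face card) = 40/52 = 10/13
P(none in 2 draws) = (10/13)^2 = 100/169
P(≥1 face card) = 1 - 100/169 = 69/169

P = 69/169 ≈ 40.83%


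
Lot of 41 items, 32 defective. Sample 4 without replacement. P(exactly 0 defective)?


Hypergeometric: C(32,0)×C(9,4)/C(41,4)
= 1×126/101270 = 63/50635

P(X=0) = 63/50635 ≈ 0.12%


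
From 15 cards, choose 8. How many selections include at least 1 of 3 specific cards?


Complement: C(15,8) - C(12,8) = 6435 - 495 = 5940

5940


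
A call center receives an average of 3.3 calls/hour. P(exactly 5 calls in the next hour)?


Poisson(λ=3.3): P(X=5) = e^(-λ)×λ^k/k!
= e^(-3.3) × 3.3^5 / 5!
≈ 0.0368831674 × 391.35393 / 120 ≈ 0.120286

P(X=5) ≈ 0.120286 ≈ 12.03%


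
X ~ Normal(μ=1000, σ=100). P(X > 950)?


z = (950-1000)/100 = -0.5
P(X > 950) = 1 - P(Z ≤ -0.5) = 1 - 0.3085 = 0.6915

P(X > 950) ≈ 0.6915


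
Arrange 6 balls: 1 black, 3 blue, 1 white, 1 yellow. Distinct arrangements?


6!/(1!×3!×1!×1!) = 120

120


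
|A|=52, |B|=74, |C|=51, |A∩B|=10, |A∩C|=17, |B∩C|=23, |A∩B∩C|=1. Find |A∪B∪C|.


|A∪B∪C| = 52+74+51-10-17-23+1 = 128

|A∪B∪C| = 128


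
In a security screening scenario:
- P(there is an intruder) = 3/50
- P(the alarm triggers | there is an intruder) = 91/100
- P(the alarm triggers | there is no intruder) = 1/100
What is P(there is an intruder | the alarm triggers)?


Using Bayes' theorem:
P(A|B) = P(B|A)·P(A) / P(B)

P(the alarm triggers) = 91/100 × 3/50 + 1/100 × 47/50
= 273/5000 + 47/5000 = 8/125

P(there is an intruder|the alarm triggers) = (273/5000) / (8/125) = 273/320

P(there is an intruder|the alarm triggers) = 273/320 ≈ 85.31%


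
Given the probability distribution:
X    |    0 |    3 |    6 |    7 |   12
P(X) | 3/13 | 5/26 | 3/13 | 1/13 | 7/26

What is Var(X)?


E[X] = 149/26
E[X²] = 1367/26
Var(X) = E[X²] - (E[X])² = 1367/26 - 22201/676 = 13341/676

Var(X) = 13341/676 ≈ 19.7352


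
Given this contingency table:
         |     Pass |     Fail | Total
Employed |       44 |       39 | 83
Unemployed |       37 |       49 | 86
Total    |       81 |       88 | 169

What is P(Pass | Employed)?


P(Pass | Employed) = 44/(44+39) = 44/83

P(Pass|Employed) = 44/83 ≈ 53.01%


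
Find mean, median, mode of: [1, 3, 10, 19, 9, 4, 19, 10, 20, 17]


Sorted: [1, 3, 4, 9, 10, 10, 17, 19, 19, 20]
Mean = 112/10 = 56/5
Median = 10
Freq: {1: 1, 3: 1, 10: 2, 19: 2, 9: 1, 4: 1, 20: 1, 17: 1}
Mode: [10, 19]

Mean=56/5, Median=10, Mode=[10, 19]


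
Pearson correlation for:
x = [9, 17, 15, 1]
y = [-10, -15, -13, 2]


n=4, Σx=42, Σy=-36, Σxy=-538, Σx²=596, Σy²=498
r = (4×(-538) - 42×(-36))/√((4×596 - 42²)(4×498 - (-36)²))
= -640/√(620×696) = -640/√431520 ≈ -640/656.9018 ≈ -0.9743

r ≈ -0.9743


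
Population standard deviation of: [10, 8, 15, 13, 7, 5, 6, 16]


Mean = 80/8 = 10
  (10-10)²=0
  (8-10)²=4
  (15-10)²=25
  (13-10)²=9
  (7-10)²=9
  (5-10)²=25
  (6-10)²=16
  (16-10)²=36
Σ(x-μ)² = 124
σ² = 124/8 = 31/2

σ = √(31/2) ≈ 3.9370


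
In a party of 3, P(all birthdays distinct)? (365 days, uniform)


P(all different) = Π(365-i)/365 for i=0..2
= (365/365)×(364/365)×...×(363/365)
= 0.991796

P ≈ 0.9918 ≈ 99.18%


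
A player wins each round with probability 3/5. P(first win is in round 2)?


Geometric: P(X=2) = (1-p)^(k-1)×p = (2/5)^1×3/5 = 6/25

P(X=2) = 6/25 ≈ 24.00%


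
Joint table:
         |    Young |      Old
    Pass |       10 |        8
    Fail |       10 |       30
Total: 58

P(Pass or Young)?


P(Pass∨Young) = P(Pass) + P(Young) - P(Pass∧Young)
= (18 + 20 - 10)/58 = 28/58 = 14/29

P = 14/29 ≈ 48.28%


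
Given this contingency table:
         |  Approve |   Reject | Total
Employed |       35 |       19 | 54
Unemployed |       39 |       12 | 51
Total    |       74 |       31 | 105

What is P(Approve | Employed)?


P(Approve | Employed) = 35/(35+19) = 35/54

P(Approve|Employed) = 35/54 ≈ 64.81%


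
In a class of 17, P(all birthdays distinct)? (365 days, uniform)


P(all different) = Π(365-i)/365 for i=0..16
= (365/365)×(364/365)×...×(349/365)
= 0.684992

P ≈ 0.6850 ≈ 68.50%


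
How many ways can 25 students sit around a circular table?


Circular arrangements of 25 distinct objects: fix one position to break rotational symmetry.
(n-1)! = 24! = 620448401733239439360000

620448401733239439360000


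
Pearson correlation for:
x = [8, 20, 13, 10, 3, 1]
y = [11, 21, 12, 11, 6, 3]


n=6, Σx=55, Σy=64, Σxy=795, Σx²=743, Σy²=872
r = (6×795 - 55×64)/√((6×743 - 55²)(6×872 - 64²))
= 1250/√(1433×1136) = 1250/√1627888 ≈ 1250/1275.8871 ≈ 0.9797

r ≈ 0.9797


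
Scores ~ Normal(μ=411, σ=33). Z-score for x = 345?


z = (x - μ)/σ = (345 - 411)/33 = -2.0

z = -2.0


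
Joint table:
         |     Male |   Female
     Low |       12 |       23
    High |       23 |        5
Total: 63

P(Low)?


P(Low) = (12+23)/63 = 35/63 = 5/9

P(Low) = 5/9 ≈ 55.56%


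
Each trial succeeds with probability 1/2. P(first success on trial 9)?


Geometric: P(X=9) = (1-p)^(k-1)×p = (1/2)^8×1/2 = 1/512

P(X=9) = 1/512 ≈ 0.20%


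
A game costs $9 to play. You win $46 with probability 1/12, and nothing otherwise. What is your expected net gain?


E[gain] = (46-9)×1/12 + (-9)×11/12
= 37/12 - 33/4 = -31/6

Expected net gain = $-31/6 ≈ $-5.17


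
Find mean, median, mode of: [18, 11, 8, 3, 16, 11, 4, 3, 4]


Sorted: [3, 3, 4, 4, 8, 11, 11, 16, 18]
Mean = 78/9 = 26/3
Median = 8
Freq: {18: 1, 11: 2, 8: 1, 3: 2, 16: 1, 4: 2}
Mode: [3, 4, 11]

Mean=26/3, Median=8, Mode=[3, 4, 11]


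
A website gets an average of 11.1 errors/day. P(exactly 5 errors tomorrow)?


Poisson(λ=11.1): P(X=5) = e^(-λ)×λ^k/k!
= e^(-11.1) × 11.1^5 / 5!
≈ 1.511232382e-05 × 168505.81551 / 120 ≈ 0.021221

P(X=5) ≈ 0.021221 ≈ 2.12%


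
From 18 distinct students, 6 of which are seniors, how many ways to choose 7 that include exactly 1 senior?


Choose 1 of the 6 seniors and 6 of the other 12 students:
C(6,1)×C(12,6) = 6×924 = 5544

5544


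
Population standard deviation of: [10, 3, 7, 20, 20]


Mean = 60/5 = 12
  (10-12)²=4
  (3-12)²=81
  (7-12)²=25
  (20-12)²=64
  (20-12)²=64
Σ(x-μ)² = 238
σ² = 238/5

σ = √(238/5) ≈ 6.8993


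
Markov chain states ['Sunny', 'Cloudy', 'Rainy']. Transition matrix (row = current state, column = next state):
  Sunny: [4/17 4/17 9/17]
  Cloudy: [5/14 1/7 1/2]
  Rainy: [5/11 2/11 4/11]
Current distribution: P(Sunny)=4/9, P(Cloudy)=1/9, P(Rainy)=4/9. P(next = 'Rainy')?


P(next=Rainy) = Σᵢ P(now=i)×P(i→Rainy)
= 4/9×9/17 + 1/9×1/2 + 4/9×4/11
= 4/17 + 1/18 + 16/99 = 1523/3366

P = 1523/3366 ≈ 0.4525


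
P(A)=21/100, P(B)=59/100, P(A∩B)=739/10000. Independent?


P(A)×P(B) = 1239/10000
P(A∩B) = 739/10000
Not equal → NOT independent

No, not independent


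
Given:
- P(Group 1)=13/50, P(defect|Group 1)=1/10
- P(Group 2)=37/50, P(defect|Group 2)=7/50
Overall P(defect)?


P(B) = Σ P(B|Aᵢ)×P(Aᵢ)
  1/10×13/50 = 13/500
  7/50×37/50 = 259/2500
Sum = 81/625

P(defect) = 81/625 ≈ 12.96%


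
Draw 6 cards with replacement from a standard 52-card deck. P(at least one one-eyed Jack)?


P(not a one-eyed Jack) = 50/52 = 25/26
P(none in 6 draws) = (25/26)^6 = 244140625/308915776
P(≥1 one-eyed Jack) = 1 - 244140625/308915776 = 64775151/308915776

P = 64775151/308915776 ≈ 20.97%


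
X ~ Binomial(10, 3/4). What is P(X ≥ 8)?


P(X ≥ 8) = Σ P(X=i) for i=8..10
P(X=8) = 295245/1048576
P(X=9) = 98415/524288
P(X=10) = 59049/1048576
Sum = 137781/262144

P(X ≥ 8) = 137781/262144 ≈ 52.56%


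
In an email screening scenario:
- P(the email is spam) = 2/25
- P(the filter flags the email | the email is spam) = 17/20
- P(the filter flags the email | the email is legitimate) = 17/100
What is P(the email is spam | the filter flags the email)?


Using Bayes' theorem:
P(A|B) = P(B|A)·P(A) / P(B)

P(the filter flags the email) = 17/20 × 2/25 + 17/100 × 23/25
= 17/250 + 391/2500 = 561/2500

P(the email is spam|the filter flags the email) = (17/250) / (561/2500) = 10/33

P(the email is spam|the filter flags the email) = 10/33 ≈ 30.30%


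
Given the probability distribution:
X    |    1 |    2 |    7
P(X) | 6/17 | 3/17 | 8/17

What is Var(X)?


E[X] = 4
E[X²] = 410/17
Var(X) = E[X²] - (E[X])² = 410/17 - 16 = 138/17

Var(X) = 138/17 ≈ 8.1176


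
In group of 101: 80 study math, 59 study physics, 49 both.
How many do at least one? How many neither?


|A∪B| = 80+59-49 = 90
Neither = 101-90 = 11

At least one: 90; Neither: 11


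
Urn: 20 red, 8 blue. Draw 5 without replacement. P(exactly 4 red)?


Hypergeometric: C(20,4)×C(8,1)/C(28,5)
= 4845×8/98280 = 323/819

P(X=4) = 323/819 ≈ 39.44%


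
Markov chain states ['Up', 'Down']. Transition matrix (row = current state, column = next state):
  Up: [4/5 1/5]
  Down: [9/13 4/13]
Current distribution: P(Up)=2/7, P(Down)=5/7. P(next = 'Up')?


P(next=Up) = Σᵢ P(now=i)×P(i→Up)
= 2/7×4/5 + 5/7×9/13
= 8/35 + 45/91 = 47/65

P = 47/65 ≈ 0.7231


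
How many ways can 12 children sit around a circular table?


Circular arrangements of 12 distinct objects: fix one position to break rotational symmetry.
(n-1)! = 11! = 39916800

39916800


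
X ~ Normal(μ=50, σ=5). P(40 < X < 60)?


z₁=(40-50)/5=-2.0, z₂=(60-50)/5=2.0
P = Φ(2.0) - Φ(-2.0) = 0.977250 - 0.022750 = 0.954500 ≈ 0.9545

P(40 < X < 60) ≈ 0.9545


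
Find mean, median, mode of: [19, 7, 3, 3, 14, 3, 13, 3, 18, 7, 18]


Sorted: [3, 3, 3, 3, 7, 7, 13, 14, 18, 18, 19]
Mean = 108/11
Median = 7
Freq: {19: 1, 7: 2, 3: 4, 14: 1, 13: 1, 18: 2}
Mode: [3]

Mean=108/11, Median=7, Mode=3


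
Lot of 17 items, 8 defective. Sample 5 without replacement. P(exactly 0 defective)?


Hypergeometric: C(8,0)×C(9,5)/C(17,5)
= 1×126/6188 = 9/442

P(X=0) = 9/442 ≈ 2.04%


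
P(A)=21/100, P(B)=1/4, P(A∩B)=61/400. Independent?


P(A)×P(B) = 21/400
P(A∩B) = 61/400
Not equal → NOT independent

No, not independent


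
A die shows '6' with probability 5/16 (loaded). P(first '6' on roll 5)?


Geometric: P(X=5) = (1-p)^(k-1)×p = (11/16)^4×5/16 = 73205/1048576

P(X=5) = 73205/1048576 ≈ 6.98%


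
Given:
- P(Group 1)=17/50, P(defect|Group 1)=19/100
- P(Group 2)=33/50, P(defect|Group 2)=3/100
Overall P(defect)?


P(B) = Σ P(B|Aᵢ)×P(Aᵢ)
  19/100×17/50 = 323/5000
  3/100×33/50 = 99/5000
Sum = 211/2500

P(defect) = 211/2500 ≈ 8.44%


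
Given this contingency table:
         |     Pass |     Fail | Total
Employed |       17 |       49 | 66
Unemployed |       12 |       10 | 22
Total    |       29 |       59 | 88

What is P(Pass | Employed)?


P(Pass | Employed) = 17/(17+49) = 17/66

P(Pass|Employed) = 17/66 ≈ 25.76%


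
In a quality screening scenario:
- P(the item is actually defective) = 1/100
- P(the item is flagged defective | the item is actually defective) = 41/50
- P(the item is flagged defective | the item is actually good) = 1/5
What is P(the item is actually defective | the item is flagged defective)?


Using Bayes' theorem:
P(A|B) = P(B|A)·P(A) / P(B)

P(the item is flagged defective) = 41/50 × 1/100 + 1/5 × 99/100
= 41/5000 + 99/500 = 1031/5000

P(the item is actually defective|the item is flagged defective) = (41/5000) / (1031/5000) = 41/1031

P(the item is actually defective|the item is flagged defective) = 41/1031 ≈ 3.98%


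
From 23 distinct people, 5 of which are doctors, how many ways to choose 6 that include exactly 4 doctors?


Choose 4 of the 5 doctors and 2 of the other 18 people:
C(5,4)×C(18,2) = 5×153 = 765

765


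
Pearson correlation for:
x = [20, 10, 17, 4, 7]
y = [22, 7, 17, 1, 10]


n=5, Σx=58, Σy=57, Σxy=873, Σx²=854, Σy²=923
r = (5×873 - 58×57)/√((5×854 - 58²)(5×923 - 57²))
= 1059/√(906×1366) = 1059/√1237596 ≈ 1059/1112.4729 ≈ 0.9519

r ≈ 0.9519


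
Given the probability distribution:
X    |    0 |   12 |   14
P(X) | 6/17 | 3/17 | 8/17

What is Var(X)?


E[X] = 148/17
E[X²] = 2000/17
Var(X) = E[X²] - (E[X])² = 2000/17 - 21904/289 = 12096/289

Var(X) = 12096/289 ≈ 41.8547


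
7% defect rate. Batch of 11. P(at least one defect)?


P(all good) = (93/100)^11 = 4501035456767426597157/10000000000000000000000
P(≥1 defect) = 5498964543232573402843/10000000000000000000000

P = 5498964543232573402843/10000000000000000000000 ≈ 54.99%


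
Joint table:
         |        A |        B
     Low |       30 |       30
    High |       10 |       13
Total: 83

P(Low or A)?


P(Low∨A) = P(Low) + P(A) - P(Low∧A)
= (60 + 40 - 30)/83 = 70/83

P = 70/83 ≈ 84.34%


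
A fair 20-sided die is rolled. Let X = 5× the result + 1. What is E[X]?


E[die] = (1+20)/2 = 21/2
E[X] = 5×21/2 + 1 = 107/2

E[X] = 107/2


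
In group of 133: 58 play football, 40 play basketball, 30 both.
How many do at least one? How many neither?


|A∪B| = 58+40-30 = 68
Neither = 133-68 = 65

At least one: 68; Neither: 65


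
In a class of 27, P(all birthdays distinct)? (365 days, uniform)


P(all different) = Π(365-i)/365 for i=0..26
= (365/365)×(364/365)×...×(339/365)
= 0.373141

P ≈ 0.3731 ≈ 37.31%


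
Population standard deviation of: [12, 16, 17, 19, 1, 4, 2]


Mean = 71/7
  (12-71/7)²=169/49
  (16-71/7)²=1681/49
  (17-71/7)²=2304/49
  (19-71/7)²=3844/49
  (1-71/7)²=4096/49
  (4-71/7)²=1849/49
  (2-71/7)²=3249/49
Σ(x-μ)² = 2456/7
σ² = (2456/7)/7 = 2456/49

σ = √(2456/49) ≈ 7.0797


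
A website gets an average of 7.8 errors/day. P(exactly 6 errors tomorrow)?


Poisson(λ=7.8): P(X=6) = e^(-λ)×λ^k/k!
= e^(-7.8) × 7.8^6 / 6!
≈ 0.000409734979 × 225199.600704 / 720 ≈ 0.128156

P(X=6) ≈ 0.128156 ≈ 12.82%


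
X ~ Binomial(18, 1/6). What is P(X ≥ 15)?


P(X ≥ 15) = Σ P(X=i) for i=15..18
P(X=15) = 2125/2115832430592
P(X=16) = 425/11284439629824
P(X=17) = 5/5642219814912
P(X=18) = 1/101559956668416
Sum = 26479/25389989167104

P(X ≥ 15) = 26479/25389989167104 ≈ 0.00%


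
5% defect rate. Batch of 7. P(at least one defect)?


P(all good) = (19/20)^7 = 893871739/1280000000
P(≥1 defect) = 386128261/1280000000

P = 386128261/1280000000 ≈ 30.17%


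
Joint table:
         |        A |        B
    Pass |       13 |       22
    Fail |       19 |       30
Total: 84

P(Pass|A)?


P(Pass|A) = 13/(13+19) = 13/32

P = 13/32 ≈ 40.62%


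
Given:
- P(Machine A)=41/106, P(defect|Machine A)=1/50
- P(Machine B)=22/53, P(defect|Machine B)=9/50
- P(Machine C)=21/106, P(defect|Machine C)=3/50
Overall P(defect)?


P(B) = Σ P(B|Aᵢ)×P(Aᵢ)
  1/50×41/106 = 41/5300
  9/50×22/53 = 99/1325
  3/50×21/106 = 63/5300
Sum = 5/53

P(defect) = 5/53 ≈ 9.43%


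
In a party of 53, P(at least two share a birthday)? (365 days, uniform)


P(all different) = Π(365-i)/365 for i=0..52
= 0.018862
P(match) = 1 - 0.018862 = 0.981138

P ≈ 0.9811 ≈ 98.11%


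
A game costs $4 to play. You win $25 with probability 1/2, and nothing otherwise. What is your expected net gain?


E[gain] = (25-4)×1/2 + (-4)×1/2
= 21/2 - 2 = 17/2

Expected net gain = $17/2 ≈ $8.50


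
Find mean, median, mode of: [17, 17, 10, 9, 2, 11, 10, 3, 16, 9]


Sorted: [2, 3, 9, 9, 10, 10, 11, 16, 17, 17]
Mean = 104/10 = 52/5
Median = 10
Freq: {17: 2, 10: 2, 9: 2, 2: 1, 11: 1, 3: 1, 16: 1}
Mode: [9, 10, 17]

Mean=52/5, Median=10, Mode=[9, 10, 17]


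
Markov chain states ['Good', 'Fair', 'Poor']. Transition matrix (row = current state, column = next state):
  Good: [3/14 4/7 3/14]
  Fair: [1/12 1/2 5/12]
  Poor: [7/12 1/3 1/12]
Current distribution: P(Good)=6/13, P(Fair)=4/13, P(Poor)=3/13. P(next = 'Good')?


P(next=Good) = Σᵢ P(now=i)×P(i→Good)
= 6/13×3/14 + 4/13×1/12 + 3/13×7/12
= 9/91 + 1/39 + 7/52 = 283/1092

P = 283/1092 ≈ 0.2592


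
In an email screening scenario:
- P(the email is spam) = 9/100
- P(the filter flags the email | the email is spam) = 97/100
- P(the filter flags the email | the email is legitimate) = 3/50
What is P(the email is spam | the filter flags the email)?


Using Bayes' theorem:
P(A|B) = P(B|A)·P(A) / P(B)

P(the filter flags the email) = 97/100 × 9/100 + 3/50 × 91/100
= 873/10000 + 273/5000 = 1419/10000

P(the email is spam|the filter flags the email) = (873/10000) / (1419/10000) = 291/473

P(the email is spam|the filter flags the email) = 291/473 ≈ 61.52%


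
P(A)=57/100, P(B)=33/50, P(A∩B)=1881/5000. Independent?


P(A)×P(B) = 1881/5000
P(A∩B) = 1881/5000
Equal ✓ → Independent

Yes, independent


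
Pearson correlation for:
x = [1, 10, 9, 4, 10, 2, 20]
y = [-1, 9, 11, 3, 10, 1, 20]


n=7, Σx=56, Σy=53, Σxy=702, Σx²=702, Σy²=713
r = (7×702 - 56×53)/√((7×702 - 56²)(7×713 - 53²))
= 1946/√(1778×2182) = 1946/√3879596 ≈ 1946/1969.6690 ≈ 0.9880

r ≈ 0.9880


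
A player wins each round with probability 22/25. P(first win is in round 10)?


Geometric: P(X=10) = (1-p)^(k-1)×p = (3/25)^9×22/25 = 433026/95367431640625

P(X=10) = 433026/95367431640625 ≈ 0.00%


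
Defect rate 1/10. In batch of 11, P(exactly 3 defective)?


Binomial: P(X=3) = C(11,3)×p^3×(1-p)^8
= 165 × 1/1000 × 43046721/100000000 = 1420541793/20000000000

P(X=3) = 1420541793/20000000000 ≈ 7.10%


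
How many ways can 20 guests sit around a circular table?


Circular arrangements of 20 distinct objects: fix one position to break rotational symmetry.
(n-1)! = 19! = 121645100408832000

121645100408832000


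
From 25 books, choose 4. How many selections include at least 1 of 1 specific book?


Complement: C(25,4) - C(24,4) = 12650 - 10626 = 2024

2024


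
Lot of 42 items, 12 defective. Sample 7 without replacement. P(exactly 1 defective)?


Hypergeometric: C(12,1)×C(30,6)/C(42,7)
= 12×593775/26978328 = 15225/57646

P(X=1) = 15225/57646 ≈ 26.41%


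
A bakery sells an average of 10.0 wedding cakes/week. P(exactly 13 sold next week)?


Poisson(λ=10.0): P(X=13) = e^(-λ)×λ^k/k!
= e^(-10.0) × 10.0^13 / 13!
≈ 4.539992976e-05 × 1e+13 / 6227020800 ≈ 0.072908

P(X=13) ≈ 0.072908 ≈ 7.29%


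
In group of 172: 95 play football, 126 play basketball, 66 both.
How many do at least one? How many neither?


|A∪B| = 95+126-66 = 155
Neither = 172-155 = 17

At least one: 155; Neither: 17


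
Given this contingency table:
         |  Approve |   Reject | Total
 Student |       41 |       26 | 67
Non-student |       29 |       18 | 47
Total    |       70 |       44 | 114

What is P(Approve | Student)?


P(Approve | Student) = 41/(41+26) = 41/67

P(Approve|Student) = 41/67 ≈ 61.19%


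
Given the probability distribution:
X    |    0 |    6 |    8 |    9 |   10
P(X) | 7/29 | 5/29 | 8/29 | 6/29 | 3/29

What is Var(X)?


E[X] = 178/29
E[X²] = 1478/29
Var(X) = E[X²] - (E[X])² = 1478/29 - 31684/841 = 11178/841

Var(X) = 11178/841 ≈ 13.2913


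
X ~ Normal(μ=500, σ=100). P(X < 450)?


z = (450-500)/100 = -0.5
P(Z < -0.5) = 0.3085

P(X < 450) ≈ 0.3085


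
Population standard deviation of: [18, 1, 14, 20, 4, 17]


Mean = 74/6 = 37/3
  (18-37/3)²=289/9
  (1-37/3)²=1156/9
  (14-37/3)²=25/9
  (20-37/3)²=529/9
  (4-37/3)²=625/9
  (17-37/3)²=196/9
Σ(x-μ)² = 940/3
σ² = (940/3)/6 = 470/9

σ = √(470/9) ≈ 7.2265


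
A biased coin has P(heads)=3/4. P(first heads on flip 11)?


Geometric: P(X=11) = (1-p)^(k-1)×p = (1/4)^10×3/4 = 3/4194304

P(X=11) = 3/4194304 ≈ 0.00%


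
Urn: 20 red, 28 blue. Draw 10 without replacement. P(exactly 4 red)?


Hypergeometric: C(20,4)×C(28,6)/C(48,10)
= 4845×376740/6540715896 = 508725/1822942

P(X=4) = 508725/1822942 ≈ 27.91%


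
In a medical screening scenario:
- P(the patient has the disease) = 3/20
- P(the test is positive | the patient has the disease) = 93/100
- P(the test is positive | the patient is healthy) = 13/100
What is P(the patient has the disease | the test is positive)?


Using Bayes' theorem:
P(A|B) = P(B|A)·P(A) / P(B)

P(the test is positive) = 93/100 × 3/20 + 13/100 × 17/20
= 279/2000 + 221/2000 = 1/4

P(the patient has the disease|the test is positive) = (279/2000) / (1/4) = 279/500

P(the patient has the disease|the test is positive) = 279/500 ≈ 55.80%


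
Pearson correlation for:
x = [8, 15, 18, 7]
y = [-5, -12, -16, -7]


n=4, Σx=48, Σy=-40, Σxy=-557, Σx²=662, Σy²=474
r = (4×(-557) - 48×(-40))/√((4×662 - 48²)(4×474 - (-40)²))
= -308/√(344×296) = -308/√101824 ≈ -308/319.0987 ≈ -0.9652

r ≈ -0.9652


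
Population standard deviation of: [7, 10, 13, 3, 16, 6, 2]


Mean = 57/7
  (7-57/7)²=64/49
  (10-57/7)²=169/49
  (13-57/7)²=1156/49
  (3-57/7)²=1296/49
  (16-57/7)²=3025/49
  (6-57/7)²=225/49
  (2-57/7)²=1849/49
Σ(x-μ)² = 1112/7
σ² = (1112/7)/7 = 1112/49

σ = √(1112/49) ≈ 4.7638


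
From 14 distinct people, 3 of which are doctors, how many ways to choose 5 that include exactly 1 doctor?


Choose 1 of the 3 doctors and 4 of the other 11 people:
C(3,1)×C(11,4) = 3×330 = 990

990


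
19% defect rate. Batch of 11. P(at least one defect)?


P(all good) = (81/100)^11 = 984770902183611232881/10000000000000000000000
P(≥1 defect) = 9015229097816388767119/10000000000000000000000

P = 9015229097816388767119/10000000000000000000000 ≈ 90.15%


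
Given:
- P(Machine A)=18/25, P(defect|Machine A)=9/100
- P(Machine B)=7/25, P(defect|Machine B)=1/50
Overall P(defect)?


P(B) = Σ P(B|Aᵢ)×P(Aᵢ)
  9/100×18/25 = 81/1250
  1/50×7/25 = 7/1250
Sum = 44/625

P(defect) = 44/625 ≈ 7.04%


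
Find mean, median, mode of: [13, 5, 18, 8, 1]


Sorted: [1, 5, 8, 13, 18]
Mean = 45/5 = 9
Median = 8
Freq: {13: 1, 5: 1, 18: 1, 8: 1, 1: 1}
Mode: No mode

Mean=9, Median=8, Mode=No mode


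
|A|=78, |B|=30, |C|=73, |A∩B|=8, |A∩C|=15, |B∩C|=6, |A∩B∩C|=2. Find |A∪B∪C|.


|A∪B∪C| = 78+30+73-8-15-6+2 = 154

|A∪B∪C| = 154
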